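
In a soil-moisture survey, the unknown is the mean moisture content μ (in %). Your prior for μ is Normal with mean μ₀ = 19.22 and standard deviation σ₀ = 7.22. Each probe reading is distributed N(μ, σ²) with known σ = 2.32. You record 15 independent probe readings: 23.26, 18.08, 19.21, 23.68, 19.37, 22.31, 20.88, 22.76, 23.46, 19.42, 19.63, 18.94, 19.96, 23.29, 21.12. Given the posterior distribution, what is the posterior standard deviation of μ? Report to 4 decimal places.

For Normal data with known variance σ², a Normal(μ₀, σ₀²) prior on μ is conjugate. Posterior precision = 1/σ₀² + n/σ²; posterior mean is the precision-weighted average of μ₀ and x̄.
σ₀² = 7.22² = 52.1284, σ² = 2.32² = 5.3824; σ² + n·σ₀² = 5.3824 + 15·52.1284 = 787.3084.
Posterior precision = 1/σ₀² + n/σ² = 1/52.1284 + 15/5.3824 = (σ² + n·σ₀²)/(σ₀²σ²) = 787.3084/(52.1284·5.3824); posterior variance σₙ² = σ₀²σ²/(σ² + n·σ₀²) = 52.1284·5.3824/787.3084 = 0.356374.
Posterior SD = √σₙ² = √(52.1284·5.3824/787.3084) = 0.5970.

0.5970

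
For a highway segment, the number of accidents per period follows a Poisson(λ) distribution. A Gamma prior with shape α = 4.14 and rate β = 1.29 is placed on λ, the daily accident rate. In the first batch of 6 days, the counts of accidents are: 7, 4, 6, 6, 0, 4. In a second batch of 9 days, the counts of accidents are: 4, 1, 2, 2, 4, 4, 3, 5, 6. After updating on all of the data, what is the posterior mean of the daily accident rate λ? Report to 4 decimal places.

With a Gamma(shape α, rate β) prior, the Poisson likelihood is conjugate: the posterior is Gamma(α + ΣXᵢ, β + n).
Batch 1: sum of counts S = 27 over n = 6 days.
After batch 1: Gamma(α+S, β+n) = Gamma(4.14+27, 1.29+6) = Gamma(31.14, 7.29).
Batch 2: sum of counts S = 31 over n = 9 days.
After batch 2: Gamma(α+S, β+n) = Gamma(31.14+31, 7.29+9) = Gamma(62.14, 16.29).
Posterior mean = α/β = 62.14/16.29 = 3.8146.

3.8146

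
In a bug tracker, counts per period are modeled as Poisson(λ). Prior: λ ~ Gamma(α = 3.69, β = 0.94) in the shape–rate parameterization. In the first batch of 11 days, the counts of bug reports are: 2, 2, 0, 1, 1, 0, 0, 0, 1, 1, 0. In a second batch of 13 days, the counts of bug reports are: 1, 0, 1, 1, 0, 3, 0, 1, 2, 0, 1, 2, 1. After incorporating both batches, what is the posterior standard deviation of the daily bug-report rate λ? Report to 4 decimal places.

0.1992

With a Gamma(shape α, rate β) prior, the Poisson likelihood is conjugate: the posterior is Gamma(α + ΣXᵢ, β + n).
Batch 1: sum of counts S = 8 over n = 11 days.
After batch 1: Gamma(α+S, β+n) = Gamma(3.69+8, 0.94+11) = Gamma(11.69, 11.94).
Batch 2: sum of counts S = 13 over n = 13 days.
After batch 2: Gamma(α+S, β+n) = Gamma(11.69+13, 11.94+13) = Gamma(24.69, 24.94).
SD = √α/β = √24.69/24.94 = 0.1992.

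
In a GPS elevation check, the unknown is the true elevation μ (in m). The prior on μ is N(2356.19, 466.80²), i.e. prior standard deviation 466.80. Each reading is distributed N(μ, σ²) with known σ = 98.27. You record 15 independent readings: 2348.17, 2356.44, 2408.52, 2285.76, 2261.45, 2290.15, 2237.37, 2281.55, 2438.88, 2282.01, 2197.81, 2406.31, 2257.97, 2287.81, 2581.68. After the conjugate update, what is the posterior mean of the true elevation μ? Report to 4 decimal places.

2328.2080

For Normal data with known variance σ², a Normal(μ₀, σ₀²) prior on μ is conjugate. Posterior precision = 1/σ₀² + n/σ²; posterior mean is the precision-weighted average of μ₀ and x̄.
Σxᵢ = 2348.17 + 2356.44 + 2408.52 + 2285.76 + 2261.45 + 2290.15 + 2237.37 + 2281.55 + 2438.88 + 2282.01 + 2197.81 + 2406.31 + 2257.97 + 2287.81 + 2581.68 = 34921.88, so n·x̄ = 34921.88.
σ₀² = 466.80² = 217902.24, σ² = 98.27² = 9656.9929; σ² + n·σ₀² = 9656.9929 + 15·217902.24 = 3278190.5929.
Posterior mean = (μ₀/σ₀² + n·x̄/σ²)/(1/σ₀² + n/σ²) = (σ²·μ₀ + σ₀²·n·x̄)/(σ² + n·σ₀²) = (9656.9929·2356.19 + 217902.24·34921.88)/3278190.5929 = 7632309587.112251/3278190.5929 = 2328.2080.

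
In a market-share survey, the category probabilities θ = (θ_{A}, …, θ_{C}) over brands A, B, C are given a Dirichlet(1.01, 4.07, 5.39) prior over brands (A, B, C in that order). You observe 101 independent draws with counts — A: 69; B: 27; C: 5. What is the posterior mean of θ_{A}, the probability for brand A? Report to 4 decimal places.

0.6281

The Dirichlet prior is conjugate to the Multinomial likelihood: each posterior αⱼ = prior αⱼ + observed count nⱼ.
Posterior concentration: (70.01, 31.07, 10.39), total = 111.47.
E[θ_{A}|data] = α_{A}/Σα = 70.01/111.47 = 0.6281.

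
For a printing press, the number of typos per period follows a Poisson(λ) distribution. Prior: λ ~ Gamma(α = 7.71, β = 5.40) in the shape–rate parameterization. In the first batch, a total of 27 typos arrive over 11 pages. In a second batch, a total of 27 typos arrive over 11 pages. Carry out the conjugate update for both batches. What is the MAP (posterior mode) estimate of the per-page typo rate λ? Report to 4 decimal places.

With a Gamma(shape α, rate β) prior, the Poisson likelihood is conjugate: the posterior is Gamma(α + ΣXᵢ, β + n).
After batch 1: Gamma(α+S, β+n) = Gamma(7.71+27, 5.40+11) = Gamma(34.71, 16.40).
After batch 2: Gamma(α+S, β+n) = Gamma(34.71+27, 16.40+11) = Gamma(61.71, 27.40).
Mode of Gamma(α,β) for α≥1 is (α−1)/β = 60.71/27.40 = 2.2157.

2.2157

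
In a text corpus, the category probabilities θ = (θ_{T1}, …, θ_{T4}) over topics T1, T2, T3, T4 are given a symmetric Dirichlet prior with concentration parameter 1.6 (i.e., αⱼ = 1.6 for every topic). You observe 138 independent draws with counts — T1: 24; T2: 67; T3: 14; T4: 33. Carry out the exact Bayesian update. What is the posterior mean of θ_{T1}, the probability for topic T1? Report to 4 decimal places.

0.1773

The Dirichlet prior is conjugate to the Multinomial likelihood: each posterior αⱼ = prior αⱼ + observed count nⱼ.
Posterior concentration: (25.6, 68.6, 15.6, 34.6), total = 144.4.
E[θ_{T1}|data] = α_{T1}/Σα = 25.6/144.4 = 0.1773.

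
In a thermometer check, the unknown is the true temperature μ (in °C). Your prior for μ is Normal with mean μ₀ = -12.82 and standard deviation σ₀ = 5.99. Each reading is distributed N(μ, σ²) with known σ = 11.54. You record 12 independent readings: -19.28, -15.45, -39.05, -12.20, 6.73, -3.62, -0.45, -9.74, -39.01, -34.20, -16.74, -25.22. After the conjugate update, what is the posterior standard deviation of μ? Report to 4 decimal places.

2.9114

For Normal data with known variance σ², a Normal(μ₀, σ₀²) prior on μ is conjugate. Posterior precision = 1/σ₀² + n/σ²; posterior mean is the precision-weighted average of μ₀ and x̄.
σ₀² = 5.99² = 35.8801, σ² = 11.54² = 133.1716; σ² + n·σ₀² = 133.1716 + 12·35.8801 = 563.7328.
Posterior precision = 1/σ₀² + n/σ² = 1/35.8801 + 12/133.1716 = (σ² + n·σ₀²)/(σ₀²σ²) = 563.7328/(35.8801·133.1716); posterior variance σₙ² = σ₀²σ²/(σ² + n·σ₀²) = 35.8801·133.1716/563.7328 = 8.476020.
Posterior SD = √σₙ² = √(35.8801·133.1716/563.7328) = 2.9114.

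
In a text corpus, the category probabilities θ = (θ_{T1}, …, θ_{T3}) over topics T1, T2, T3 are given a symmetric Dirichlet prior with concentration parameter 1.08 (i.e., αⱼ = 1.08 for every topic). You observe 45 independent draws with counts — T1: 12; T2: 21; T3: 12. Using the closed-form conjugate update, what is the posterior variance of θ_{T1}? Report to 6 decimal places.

The Dirichlet prior is conjugate to the Multinomial likelihood: each posterior αⱼ = prior αⱼ + observed count nⱼ.
Posterior concentration: (13.08, 22.08, 13.08), total = 48.24.
Var[θ_j] = α_j(Σα−α_j)/((Σα)²(Σα+1)) = 13.08·35.16/(48.24²·49.24) = 0.004014.

0.004014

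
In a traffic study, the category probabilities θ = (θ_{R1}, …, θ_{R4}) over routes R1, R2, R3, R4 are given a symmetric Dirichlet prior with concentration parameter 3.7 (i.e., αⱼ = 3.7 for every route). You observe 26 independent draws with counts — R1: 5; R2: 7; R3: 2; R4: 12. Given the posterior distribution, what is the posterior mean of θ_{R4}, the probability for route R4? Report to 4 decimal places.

The Dirichlet prior is conjugate to the Multinomial likelihood: each posterior αⱼ = prior αⱼ + observed count nⱼ.
Posterior concentration: (8.7, 10.7, 5.7, 15.7), total = 40.8.
E[θ_{R4}|data] = α_{R4}/Σα = 15.7/40.8 = 0.3848.

0.3848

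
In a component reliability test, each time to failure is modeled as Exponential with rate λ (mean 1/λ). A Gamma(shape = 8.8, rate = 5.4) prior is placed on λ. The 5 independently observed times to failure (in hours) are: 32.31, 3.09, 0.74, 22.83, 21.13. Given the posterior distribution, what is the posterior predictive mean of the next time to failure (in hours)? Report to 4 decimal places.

With a Gamma(shape α, rate β) prior on the exponential rate λ, the posterior after n observations with total T = Σxᵢ is Gamma(α+n, β+T).
Sum of observations T = 80.10 hours; n = 5.
Posterior: Gamma(8.8+5, 5.4+80.10) = Gamma(13.8, 85.50).
The predictive distribution for the next observation is Lomax; its mean is β/(α−1) = 85.50/12.8 = 6.6797.

6.6797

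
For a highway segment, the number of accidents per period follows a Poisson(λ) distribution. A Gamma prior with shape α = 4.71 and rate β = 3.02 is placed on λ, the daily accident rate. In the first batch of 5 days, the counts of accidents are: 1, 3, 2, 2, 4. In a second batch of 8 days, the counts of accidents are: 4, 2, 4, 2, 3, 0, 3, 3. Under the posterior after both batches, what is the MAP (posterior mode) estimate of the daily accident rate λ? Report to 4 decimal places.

With a Gamma(shape α, rate β) prior, the Poisson likelihood is conjugate: the posterior is Gamma(α + ΣXᵢ, β + n).
Batch 1: sum of counts S = 12 over n = 5 days.
After batch 1: Gamma(α+S, β+n) = Gamma(4.71+12, 3.02+5) = Gamma(16.71, 8.02).
Batch 2: sum of counts S = 21 over n = 8 days.
After batch 2: Gamma(α+S, β+n) = Gamma(16.71+21, 8.02+8) = Gamma(37.71, 16.02).
Mode of Gamma(α,β) for α≥1 is (α−1)/β = 36.71/16.02 = 2.2915.

2.2915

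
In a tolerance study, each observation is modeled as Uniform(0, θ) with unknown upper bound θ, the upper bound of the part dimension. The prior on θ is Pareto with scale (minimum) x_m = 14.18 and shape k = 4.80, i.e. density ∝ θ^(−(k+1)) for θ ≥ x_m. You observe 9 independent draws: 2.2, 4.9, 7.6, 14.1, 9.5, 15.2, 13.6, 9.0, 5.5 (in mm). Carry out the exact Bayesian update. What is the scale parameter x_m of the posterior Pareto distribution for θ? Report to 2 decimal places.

15.20

A Pareto(scale x_m, shape k) prior on the upper bound θ of Uniform(0, θ) is conjugate: posterior is Pareto(max(x_m, max xᵢ), k + n).
Sample maximum = 15.2; prior scale x_m = 14.18 → posterior scale = max = 15.20.
Posterior shape = 4.80 + 9 = 13.80.
Posterior scale x_m = 15.20.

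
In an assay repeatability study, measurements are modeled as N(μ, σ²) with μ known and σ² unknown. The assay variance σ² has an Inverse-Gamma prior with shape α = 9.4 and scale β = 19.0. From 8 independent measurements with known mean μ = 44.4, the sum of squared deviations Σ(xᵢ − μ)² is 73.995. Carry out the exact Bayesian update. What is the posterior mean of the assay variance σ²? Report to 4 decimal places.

With known mean μ and an Inverse-Gamma(α, β) prior on σ², the Normal likelihood is conjugate: posterior is Inv-Gamma(α + n/2, β + Σ(xᵢ−μ)²/2).
Posterior: Inv-Gamma(9.4 + 8/2, 19.0 + 73.995/2) = Inv-Gamma(13.40, 55.9975).
E[σ²|data] = β/(α−1) = 55.9975/12.40 = 4.5159.

4.5159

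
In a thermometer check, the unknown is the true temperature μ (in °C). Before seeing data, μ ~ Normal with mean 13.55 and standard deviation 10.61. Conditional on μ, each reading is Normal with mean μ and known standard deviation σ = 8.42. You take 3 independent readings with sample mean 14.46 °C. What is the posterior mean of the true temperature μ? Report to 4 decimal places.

For Normal data with known variance σ², a Normal(μ₀, σ₀²) prior on μ is conjugate. Posterior precision = 1/σ₀² + n/σ²; posterior mean is the precision-weighted average of μ₀ and x̄.
n·x̄ = 3·14.46 = 43.38.
σ₀² = 10.61² = 112.5721, σ² = 8.42² = 70.8964; σ² + n·σ₀² = 70.8964 + 3·112.5721 = 408.6127.
Posterior mean = (μ₀/σ₀² + n·x̄/σ²)/(1/σ₀² + n/σ²) = (σ²·μ₀ + σ₀²·n·x̄)/(σ² + n·σ₀²) = (70.8964·13.55 + 112.5721·43.38)/408.6127 = 5844.023918/408.6127 = 14.3021.

14.3021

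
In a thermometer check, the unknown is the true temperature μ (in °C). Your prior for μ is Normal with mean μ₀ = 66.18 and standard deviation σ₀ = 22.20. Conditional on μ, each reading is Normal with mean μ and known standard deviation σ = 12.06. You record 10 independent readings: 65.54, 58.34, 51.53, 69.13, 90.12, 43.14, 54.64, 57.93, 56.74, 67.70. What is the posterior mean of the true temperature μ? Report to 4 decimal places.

For Normal data with known variance σ², a Normal(μ₀, σ₀²) prior on μ is conjugate. Posterior precision = 1/σ₀² + n/σ²; posterior mean is the precision-weighted average of μ₀ and x̄.
Σxᵢ = 65.54 + 58.34 + 51.53 + 69.13 + 90.12 + 43.14 + 54.64 + 57.93 + 56.74 + 67.70 = 614.81, so n·x̄ = 614.81.
σ₀² = 22.20² = 492.84, σ² = 12.06² = 145.4436; σ² + n·σ₀² = 145.4436 + 10·492.84 = 5073.8436.
Posterior mean = (μ₀/σ₀² + n·x̄/σ²)/(1/σ₀² + n/σ²) = (σ²·μ₀ + σ₀²·n·x̄)/(σ² + n·σ₀²) = (145.4436·66.18 + 492.84·614.81)/5073.8436 = 312628.417848/5073.8436 = 61.6157.

61.6157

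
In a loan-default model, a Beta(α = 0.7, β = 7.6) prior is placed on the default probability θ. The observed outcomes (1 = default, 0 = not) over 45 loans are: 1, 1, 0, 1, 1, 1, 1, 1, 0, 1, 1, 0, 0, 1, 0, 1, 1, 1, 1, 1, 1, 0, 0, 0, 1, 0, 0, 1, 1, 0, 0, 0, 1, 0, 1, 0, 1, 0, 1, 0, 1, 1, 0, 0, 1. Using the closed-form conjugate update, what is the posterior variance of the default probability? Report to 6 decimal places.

0.004604

The Beta prior is conjugate to a Binomial/Bernoulli likelihood; the update adds successes to α and failures to β.
Posterior: Beta(α+k, β+n−k) = Beta(0.7+26, 7.6+19) = Beta(26.7, 26.6).
Var = αβ/((α+β)²(α+β+1)) = 26.7·26.6/(53.3²·54.3) = 0.004604.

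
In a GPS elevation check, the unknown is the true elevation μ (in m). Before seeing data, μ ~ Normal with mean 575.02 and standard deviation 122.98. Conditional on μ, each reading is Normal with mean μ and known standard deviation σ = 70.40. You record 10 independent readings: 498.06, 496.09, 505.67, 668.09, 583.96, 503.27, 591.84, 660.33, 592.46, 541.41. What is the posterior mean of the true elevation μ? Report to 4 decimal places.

For Normal data with known variance σ², a Normal(μ₀, σ₀²) prior on μ is conjugate. Posterior precision = 1/σ₀² + n/σ²; posterior mean is the precision-weighted average of μ₀ and x̄.
Σxᵢ = 498.06 + 496.09 + 505.67 + 668.09 + 583.96 + 503.27 + 591.84 + 660.33 + 592.46 + 541.41 = 5641.18, so n·x̄ = 5641.18.
σ₀² = 122.98² = 15124.0804, σ² = 70.40² = 4956.16; σ² + n·σ₀² = 4956.16 + 10·15124.0804 = 156196.964.
Posterior mean = (μ₀/σ₀² + n·x̄/σ²)/(1/σ₀² + n/σ²) = (σ²·μ₀ + σ₀²·n·x̄)/(σ² + n·σ₀²) = (4956.16·575.02 + 15124.0804·5641.18)/156196.964 = 88167550.994072/156196.964 = 564.4639.

564.4639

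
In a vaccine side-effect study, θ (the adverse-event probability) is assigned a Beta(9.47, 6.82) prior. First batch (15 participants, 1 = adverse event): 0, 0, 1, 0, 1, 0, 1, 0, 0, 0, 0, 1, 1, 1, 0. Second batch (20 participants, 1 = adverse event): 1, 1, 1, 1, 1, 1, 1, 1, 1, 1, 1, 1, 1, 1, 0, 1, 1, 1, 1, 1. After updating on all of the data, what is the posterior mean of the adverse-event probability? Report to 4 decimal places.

0.6721

The Beta prior is conjugate to a Binomial/Bernoulli likelihood; the update adds successes to α and failures to β.
After batch 1: Beta(9.47+6, 6.82+9) = Beta(15.47, 15.82).
After batch 2: Beta(15.47+19, 15.82+1) = Beta(34.47, 16.82).
Posterior mean = α/(α+β) = 34.47/51.29 = 0.6721.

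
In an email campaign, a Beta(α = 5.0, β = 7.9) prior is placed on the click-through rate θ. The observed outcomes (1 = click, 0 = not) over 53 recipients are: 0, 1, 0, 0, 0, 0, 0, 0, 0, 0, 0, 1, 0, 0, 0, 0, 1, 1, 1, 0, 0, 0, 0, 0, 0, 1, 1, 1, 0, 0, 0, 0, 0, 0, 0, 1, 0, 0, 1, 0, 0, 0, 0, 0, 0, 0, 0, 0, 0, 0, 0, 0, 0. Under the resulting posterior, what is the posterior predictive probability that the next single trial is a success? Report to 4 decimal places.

0.2276

The Beta prior is conjugate to a Binomial/Bernoulli likelihood; the update adds successes to α and failures to β.
Posterior: Beta(α+k, β+n−k) = Beta(5.0+10, 7.9+43) = Beta(15.0, 50.9).
For a single future Bernoulli trial, P(success | data) = α/(α+β) = 0.2276.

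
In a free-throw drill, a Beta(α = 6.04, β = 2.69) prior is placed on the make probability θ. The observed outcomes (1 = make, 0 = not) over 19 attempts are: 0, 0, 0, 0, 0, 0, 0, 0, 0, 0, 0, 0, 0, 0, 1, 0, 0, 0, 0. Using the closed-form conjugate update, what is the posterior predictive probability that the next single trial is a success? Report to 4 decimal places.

The Beta prior is conjugate to a Binomial/Bernoulli likelihood; the update adds successes to α and failures to β.
Posterior: Beta(α+k, β+n−k) = Beta(6.04+1, 2.69+18) = Beta(7.04, 20.69).
For a single future Bernoulli trial, P(success | data) = α/(α+β) = 0.2539.

0.2539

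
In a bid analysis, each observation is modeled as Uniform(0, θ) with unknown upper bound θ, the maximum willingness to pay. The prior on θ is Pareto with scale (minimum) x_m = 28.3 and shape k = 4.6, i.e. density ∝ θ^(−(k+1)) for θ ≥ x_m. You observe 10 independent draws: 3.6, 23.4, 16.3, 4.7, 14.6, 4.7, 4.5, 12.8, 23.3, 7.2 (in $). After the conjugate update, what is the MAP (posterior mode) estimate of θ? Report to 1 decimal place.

A Pareto(scale x_m, shape k) prior on the upper bound θ of Uniform(0, θ) is conjugate: posterior is Pareto(max(x_m, max xᵢ), k + n).
Sample maximum = 23.4; prior scale x_m = 28.3 → posterior scale = max = 28.3.
Posterior shape = 4.6 + 10 = 14.6.
The Pareto density is decreasing on [x_m, ∞), so the mode is x_m = 28.3.

28.3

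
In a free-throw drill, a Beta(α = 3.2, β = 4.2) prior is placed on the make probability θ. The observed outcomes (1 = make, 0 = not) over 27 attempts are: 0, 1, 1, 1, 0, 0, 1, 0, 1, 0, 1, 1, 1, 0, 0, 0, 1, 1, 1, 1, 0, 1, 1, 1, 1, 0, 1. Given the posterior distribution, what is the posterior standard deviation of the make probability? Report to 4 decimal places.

The Beta prior is conjugate to a Binomial/Bernoulli likelihood; the update adds successes to α and failures to β.
Posterior: Beta(α+k, β+n−k) = Beta(3.2+17, 4.2+10) = Beta(20.2, 14.2).
Var = αβ/((α+β)²(α+β+1)) = 20.2·14.2/(34.4²·35.4) = 0.00684730; SD = √0.00684730 = 0.0827.

0.0827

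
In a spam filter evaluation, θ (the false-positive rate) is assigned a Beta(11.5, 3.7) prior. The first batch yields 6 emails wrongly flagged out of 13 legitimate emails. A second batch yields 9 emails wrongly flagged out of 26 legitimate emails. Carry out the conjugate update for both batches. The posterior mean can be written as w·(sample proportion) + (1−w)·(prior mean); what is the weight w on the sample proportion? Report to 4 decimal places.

The Beta prior is conjugate to a Binomial/Bernoulli likelihood; the update adds successes to α and failures to β.
Total number of legitimate emails: n = 13 + 26 = 39.
Posterior mean = (α₀+k)/(α₀+β₀+n) = [n/(α₀+β₀+n)]·(k/n) + [(α₀+β₀)/(α₀+β₀+n)]·α₀/(α₀+β₀), so only n and the prior enter the weight.
The weight on the data is w = n/(α₀+β₀+n) = 39/(11.5+3.7+39) = 39/54.2 = 0.7196.

0.7196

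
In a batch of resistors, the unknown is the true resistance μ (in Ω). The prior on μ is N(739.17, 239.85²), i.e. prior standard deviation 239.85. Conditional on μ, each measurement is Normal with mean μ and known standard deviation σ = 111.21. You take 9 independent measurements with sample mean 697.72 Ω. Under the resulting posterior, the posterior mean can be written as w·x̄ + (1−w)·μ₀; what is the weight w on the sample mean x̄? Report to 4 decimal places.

0.9767

For Normal data with known variance σ², a Normal(μ₀, σ₀²) prior on μ is conjugate. Posterior precision = 1/σ₀² + n/σ²; posterior mean is the precision-weighted average of μ₀ and x̄.
σ₀² = 239.85² = 57528.0225, σ² = 111.21² = 12367.6641. Prior precision 1/σ₀² = 1/57528.0225; data precision n/σ² = 9/12367.6641.
w = (n/σ²)/(1/σ₀² + n/σ²) = n·σ₀²/(σ² + n·σ₀²) = 9·57528.0225/(12367.6641 + 9·57528.0225) = 517752.2025/530119.8666 = 0.9767.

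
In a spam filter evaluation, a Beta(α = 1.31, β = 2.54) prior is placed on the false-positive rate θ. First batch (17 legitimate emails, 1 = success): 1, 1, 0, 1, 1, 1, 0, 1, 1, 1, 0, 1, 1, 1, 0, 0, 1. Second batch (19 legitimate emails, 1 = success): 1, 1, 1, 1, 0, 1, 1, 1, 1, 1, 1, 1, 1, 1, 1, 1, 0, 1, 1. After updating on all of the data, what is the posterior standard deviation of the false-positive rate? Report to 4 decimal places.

0.0668

The Beta prior is conjugate to a Binomial/Bernoulli likelihood; the update adds successes to α and failures to β.
After batch 1: Beta(1.31+12, 2.54+5) = Beta(13.31, 7.54).
After batch 2: Beta(13.31+17, 7.54+2) = Beta(30.31, 9.54).
Var = αβ/((α+β)²(α+β+1)) = 30.31·9.54/(39.85²·40.85) = 0.00445744; SD = √0.00445744 = 0.0668.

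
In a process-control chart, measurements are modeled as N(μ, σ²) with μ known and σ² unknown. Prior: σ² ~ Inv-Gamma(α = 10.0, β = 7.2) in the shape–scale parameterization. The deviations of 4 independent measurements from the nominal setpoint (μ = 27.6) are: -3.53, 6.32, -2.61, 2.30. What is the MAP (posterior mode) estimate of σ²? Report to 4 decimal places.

3.0348

With known mean μ and an Inverse-Gamma(α, β) prior on σ², the Normal likelihood is conjugate: posterior is Inv-Gamma(α + n/2, β + Σ(xᵢ−μ)²/2).
Σ(xᵢ−μ)² = (-3.53)² + (6.32)² + (-2.61)² + (2.30)² = 64.5054.
Posterior: Inv-Gamma(10.0 + 4/2, 7.2 + 64.5054/2) = Inv-Gamma(12.00, 39.45270).
Mode = β/(α+1) = 39.45270/13.00 = 3.0348.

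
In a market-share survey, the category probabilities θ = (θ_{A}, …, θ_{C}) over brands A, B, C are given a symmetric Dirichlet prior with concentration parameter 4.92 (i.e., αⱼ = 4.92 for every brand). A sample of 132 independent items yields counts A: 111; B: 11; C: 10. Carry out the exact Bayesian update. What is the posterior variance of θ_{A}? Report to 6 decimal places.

0.001123

The Dirichlet prior is conjugate to the Multinomial likelihood: each posterior αⱼ = prior αⱼ + observed count nⱼ.
Posterior concentration: (115.92, 15.92, 14.92), total = 146.76.
Var[θ_j] = α_j(Σα−α_j)/((Σα)²(Σα+1)) = 115.92·30.84/(146.76²·147.76) = 0.001123.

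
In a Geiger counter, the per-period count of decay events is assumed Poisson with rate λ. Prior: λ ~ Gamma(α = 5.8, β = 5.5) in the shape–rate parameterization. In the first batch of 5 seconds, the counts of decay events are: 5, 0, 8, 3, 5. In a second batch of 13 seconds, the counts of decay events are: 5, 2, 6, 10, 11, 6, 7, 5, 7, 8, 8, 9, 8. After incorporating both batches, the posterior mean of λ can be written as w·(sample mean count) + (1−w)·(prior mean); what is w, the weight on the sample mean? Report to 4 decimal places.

With a Gamma(shape α, rate β) prior, the Poisson likelihood is conjugate: the posterior is Gamma(α + ΣXᵢ, β + n).
Total number of seconds: n = 5 + 13 = 18.
Posterior mean = (α₀+S)/(β₀+n) = [n/(β₀+n)]·(S/n) + [β₀/(β₀+n)]·(α₀/β₀), so only n and β₀ enter the weight.
Weight on data w = n/(β₀+n) = 18/(5.5+18) = 18/23.5 = 0.7660.

0.7660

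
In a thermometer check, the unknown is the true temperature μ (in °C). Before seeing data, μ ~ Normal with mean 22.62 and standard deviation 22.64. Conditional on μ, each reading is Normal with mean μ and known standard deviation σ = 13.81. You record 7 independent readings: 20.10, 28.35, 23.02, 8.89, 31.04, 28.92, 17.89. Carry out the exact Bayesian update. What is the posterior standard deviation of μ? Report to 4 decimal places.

For Normal data with known variance σ², a Normal(μ₀, σ₀²) prior on μ is conjugate. Posterior precision = 1/σ₀² + n/σ²; posterior mean is the precision-weighted average of μ₀ and x̄.
σ₀² = 22.64² = 512.5696, σ² = 13.81² = 190.7161; σ² + n·σ₀² = 190.7161 + 7·512.5696 = 3778.7033.
Posterior precision = 1/σ₀² + n/σ² = 1/512.5696 + 7/190.7161 = (σ² + n·σ₀²)/(σ₀²σ²) = 3778.7033/(512.5696·190.7161); posterior variance σₙ² = σ₀²σ²/(σ² + n·σ₀²) = 512.5696·190.7161/3778.7033 = 25.870058.
Posterior SD = √σₙ² = √(512.5696·190.7161/3778.7033) = 5.0863.

5.0863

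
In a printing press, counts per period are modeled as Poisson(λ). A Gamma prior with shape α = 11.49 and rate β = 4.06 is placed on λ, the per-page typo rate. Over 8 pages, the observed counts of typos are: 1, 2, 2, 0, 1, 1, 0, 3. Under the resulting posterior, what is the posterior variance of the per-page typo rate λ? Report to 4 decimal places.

0.1478

With a Gamma(shape α, rate β) prior, the Poisson likelihood is conjugate: the posterior is Gamma(α + ΣXᵢ, β + n).
Sum of counts S = 10 over n = 8 pages.
Posterior: Gamma(α+S, β+n) = Gamma(11.49+10, 4.06+8) = Gamma(21.49, 12.06).
Var = α/β² = 21.49/12.06² = 0.1478.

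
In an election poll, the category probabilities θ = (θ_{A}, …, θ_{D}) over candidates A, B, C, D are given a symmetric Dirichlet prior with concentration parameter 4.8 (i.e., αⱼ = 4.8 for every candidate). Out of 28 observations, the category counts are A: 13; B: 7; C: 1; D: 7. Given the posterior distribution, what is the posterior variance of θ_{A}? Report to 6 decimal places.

The Dirichlet prior is conjugate to the Multinomial likelihood: each posterior αⱼ = prior αⱼ + observed count nⱼ.
Posterior concentration: (17.8, 11.8, 5.8, 11.8), total = 47.2.
Var[θ_j] = α_j(Σα−α_j)/((Σα)²(Σα+1)) = 17.8·29.4/(47.2²·48.2) = 0.004873.

0.004873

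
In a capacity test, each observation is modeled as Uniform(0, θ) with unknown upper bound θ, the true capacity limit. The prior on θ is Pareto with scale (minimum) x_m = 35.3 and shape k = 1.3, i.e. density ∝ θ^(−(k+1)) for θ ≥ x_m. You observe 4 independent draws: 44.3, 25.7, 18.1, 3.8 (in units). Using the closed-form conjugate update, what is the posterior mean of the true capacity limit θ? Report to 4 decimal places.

A Pareto(scale x_m, shape k) prior on the upper bound θ of Uniform(0, θ) is conjugate: posterior is Pareto(max(x_m, max xᵢ), k + n).
Sample maximum = 44.3; prior scale x_m = 35.3 → posterior scale = max = 44.3.
Posterior shape = 1.3 + 4 = 5.3.
E[θ|data] = k·x_m/(k−1) = 5.3·44.3/4.3 = 54.6023.

54.6023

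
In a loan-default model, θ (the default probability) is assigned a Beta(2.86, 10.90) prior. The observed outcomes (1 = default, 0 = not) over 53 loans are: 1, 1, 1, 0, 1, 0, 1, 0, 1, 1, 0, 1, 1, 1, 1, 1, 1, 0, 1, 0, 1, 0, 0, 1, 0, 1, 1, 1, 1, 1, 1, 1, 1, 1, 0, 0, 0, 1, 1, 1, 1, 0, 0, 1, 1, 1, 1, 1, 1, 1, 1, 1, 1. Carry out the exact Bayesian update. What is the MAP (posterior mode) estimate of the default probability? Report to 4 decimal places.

0.6309

The Beta prior is conjugate to a Binomial/Bernoulli likelihood; the update adds successes to α and failures to β.
Posterior: Beta(α+k, β+n−k) = Beta(2.86+39, 10.90+14) = Beta(41.86, 24.90).
Mode of Beta(a,b) for a,b>1 is (a−1)/(a+b−2) = 40.86/64.76 = 0.6309.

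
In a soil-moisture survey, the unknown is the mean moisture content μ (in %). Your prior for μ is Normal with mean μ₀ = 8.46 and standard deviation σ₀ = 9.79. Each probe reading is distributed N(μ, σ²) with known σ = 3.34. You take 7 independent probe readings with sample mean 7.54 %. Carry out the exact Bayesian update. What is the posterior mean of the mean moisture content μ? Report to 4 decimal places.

7.5550

For Normal data with known variance σ², a Normal(μ₀, σ₀²) prior on μ is conjugate. Posterior precision = 1/σ₀² + n/σ²; posterior mean is the precision-weighted average of μ₀ and x̄.
n·x̄ = 7·7.54 = 52.78.
σ₀² = 9.79² = 95.8441, σ² = 3.34² = 11.1556; σ² + n·σ₀² = 11.1556 + 7·95.8441 = 682.0643.
Posterior mean = (μ₀/σ₀² + n·x̄/σ²)/(1/σ₀² + n/σ²) = (σ²·μ₀ + σ₀²·n·x̄)/(σ² + n·σ₀²) = (11.1556·8.46 + 95.8441·52.78)/682.0643 = 5153.027974/682.0643 = 7.5550.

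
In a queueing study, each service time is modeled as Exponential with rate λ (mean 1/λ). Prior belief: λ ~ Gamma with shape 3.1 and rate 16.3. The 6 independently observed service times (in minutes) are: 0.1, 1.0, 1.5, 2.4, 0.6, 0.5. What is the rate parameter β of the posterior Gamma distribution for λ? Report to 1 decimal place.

22.4

With a Gamma(shape α, rate β) prior on the exponential rate λ, the posterior after n observations with total T = Σxᵢ is Gamma(α+n, β+T).
Sum of observations T = 6.1 minutes; n = 6.
Posterior: Gamma(3.1+6, 16.3+6.1) = Gamma(9.1, 22.4).
Posterior β = 22.4.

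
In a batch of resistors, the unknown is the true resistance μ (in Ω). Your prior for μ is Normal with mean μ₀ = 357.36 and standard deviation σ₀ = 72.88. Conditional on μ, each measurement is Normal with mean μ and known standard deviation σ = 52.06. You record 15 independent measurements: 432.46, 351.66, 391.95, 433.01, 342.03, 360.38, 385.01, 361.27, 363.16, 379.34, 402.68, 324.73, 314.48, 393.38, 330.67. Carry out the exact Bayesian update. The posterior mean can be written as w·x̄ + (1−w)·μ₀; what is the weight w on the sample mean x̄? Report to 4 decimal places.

For Normal data with known variance σ², a Normal(μ₀, σ₀²) prior on μ is conjugate. Posterior precision = 1/σ₀² + n/σ²; posterior mean is the precision-weighted average of μ₀ and x̄.
σ₀² = 72.88² = 5311.4944, σ² = 52.06² = 2710.2436. Prior precision 1/σ₀² = 1/5311.4944; data precision n/σ² = 15/2710.2436.
w = (n/σ²)/(1/σ₀² + n/σ²) = n·σ₀²/(σ² + n·σ₀²) = 15·5311.4944/(2710.2436 + 15·5311.4944) = 79672.416/82382.6596 = 0.9671.

0.9671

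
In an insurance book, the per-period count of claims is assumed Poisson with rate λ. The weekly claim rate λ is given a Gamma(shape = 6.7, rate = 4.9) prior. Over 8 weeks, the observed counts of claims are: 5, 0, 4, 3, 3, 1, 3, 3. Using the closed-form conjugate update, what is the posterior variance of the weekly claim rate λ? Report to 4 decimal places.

0.1725

With a Gamma(shape α, rate β) prior, the Poisson likelihood is conjugate: the posterior is Gamma(α + ΣXᵢ, β + n).
Sum of counts S = 22 over n = 8 weeks.
Posterior: Gamma(α+S, β+n) = Gamma(6.7+22, 4.9+8) = Gamma(28.7, 12.9).
Var = α/β² = 28.7/12.9² = 0.1725.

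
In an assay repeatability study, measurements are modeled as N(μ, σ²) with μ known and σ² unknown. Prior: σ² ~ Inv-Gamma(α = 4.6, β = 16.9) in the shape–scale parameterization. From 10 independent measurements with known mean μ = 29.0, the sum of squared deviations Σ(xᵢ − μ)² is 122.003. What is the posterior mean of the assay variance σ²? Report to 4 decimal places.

With known mean μ and an Inverse-Gamma(α, β) prior on σ², the Normal likelihood is conjugate: posterior is Inv-Gamma(α + n/2, β + Σ(xᵢ−μ)²/2).
Posterior: Inv-Gamma(4.6 + 10/2, 16.9 + 122.003/2) = Inv-Gamma(9.60, 77.9015).
E[σ²|data] = β/(α−1) = 77.9015/8.60 = 9.0583.

9.0583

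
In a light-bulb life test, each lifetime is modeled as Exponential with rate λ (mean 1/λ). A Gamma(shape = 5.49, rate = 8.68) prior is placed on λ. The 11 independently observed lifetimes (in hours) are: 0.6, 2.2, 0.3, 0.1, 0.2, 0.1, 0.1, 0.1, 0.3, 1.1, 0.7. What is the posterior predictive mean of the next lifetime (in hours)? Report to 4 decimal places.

0.9348

With a Gamma(shape α, rate β) prior on the exponential rate λ, the posterior after n observations with total T = Σxᵢ is Gamma(α+n, β+T).
Sum of observations T = 5.8 hours; n = 11.
Posterior: Gamma(5.49+11, 8.68+5.8) = Gamma(16.49, 14.48).
The predictive distribution for the next observation is Lomax; its mean is β/(α−1) = 14.48/15.49 = 0.9348.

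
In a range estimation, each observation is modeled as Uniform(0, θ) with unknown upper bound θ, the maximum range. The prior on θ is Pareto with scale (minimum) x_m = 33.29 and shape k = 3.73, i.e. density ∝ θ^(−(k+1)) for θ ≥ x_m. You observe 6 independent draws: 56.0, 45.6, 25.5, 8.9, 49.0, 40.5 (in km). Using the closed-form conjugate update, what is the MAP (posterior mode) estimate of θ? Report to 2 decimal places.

A Pareto(scale x_m, shape k) prior on the upper bound θ of Uniform(0, θ) is conjugate: posterior is Pareto(max(x_m, max xᵢ), k + n).
Sample maximum = 56.0; prior scale x_m = 33.29 → posterior scale = max = 56.00.
Posterior shape = 3.73 + 6 = 9.73.
The Pareto density is decreasing on [x_m, ∞), so the mode is x_m = 56.00.

56.00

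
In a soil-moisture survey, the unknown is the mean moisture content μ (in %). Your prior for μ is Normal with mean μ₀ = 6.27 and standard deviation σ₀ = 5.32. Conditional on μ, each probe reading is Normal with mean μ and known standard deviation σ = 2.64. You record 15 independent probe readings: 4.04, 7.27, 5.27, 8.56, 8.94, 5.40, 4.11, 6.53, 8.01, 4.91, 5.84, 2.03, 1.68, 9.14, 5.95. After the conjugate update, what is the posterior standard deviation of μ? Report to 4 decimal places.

0.6761

For Normal data with known variance σ², a Normal(μ₀, σ₀²) prior on μ is conjugate. Posterior precision = 1/σ₀² + n/σ²; posterior mean is the precision-weighted average of μ₀ and x̄.
σ₀² = 5.32² = 28.3024, σ² = 2.64² = 6.9696; σ² + n·σ₀² = 6.9696 + 15·28.3024 = 431.5056.
Posterior precision = 1/σ₀² + n/σ² = 1/28.3024 + 15/6.9696 = (σ² + n·σ₀²)/(σ₀²σ²) = 431.5056/(28.3024·6.9696); posterior variance σₙ² = σ₀²σ²/(σ² + n·σ₀²) = 28.3024·6.9696/431.5056 = 0.457135.
Posterior SD = √σₙ² = √(28.3024·6.9696/431.5056) = 0.6761.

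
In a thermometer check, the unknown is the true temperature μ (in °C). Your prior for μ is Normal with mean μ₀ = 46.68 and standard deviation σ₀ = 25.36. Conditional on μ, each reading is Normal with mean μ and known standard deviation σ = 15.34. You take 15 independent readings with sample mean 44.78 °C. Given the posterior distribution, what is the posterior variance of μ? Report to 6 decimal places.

15.314152

For Normal data with known variance σ², a Normal(μ₀, σ₀²) prior on μ is conjugate. Posterior precision = 1/σ₀² + n/σ²; posterior mean is the precision-weighted average of μ₀ and x̄.
σ₀² = 25.36² = 643.1296, σ² = 15.34² = 235.3156; σ² + n·σ₀² = 235.3156 + 15·643.1296 = 9882.2596.
Posterior precision = 1/σ₀² + n/σ² = 1/643.1296 + 15/235.3156 = (σ² + n·σ₀²)/(σ₀²σ²) = 9882.2596/(643.1296·235.3156); posterior variance σₙ² = σ₀²σ²/(σ² + n·σ₀²) = 643.1296·235.3156/9882.2596 = 15.314152.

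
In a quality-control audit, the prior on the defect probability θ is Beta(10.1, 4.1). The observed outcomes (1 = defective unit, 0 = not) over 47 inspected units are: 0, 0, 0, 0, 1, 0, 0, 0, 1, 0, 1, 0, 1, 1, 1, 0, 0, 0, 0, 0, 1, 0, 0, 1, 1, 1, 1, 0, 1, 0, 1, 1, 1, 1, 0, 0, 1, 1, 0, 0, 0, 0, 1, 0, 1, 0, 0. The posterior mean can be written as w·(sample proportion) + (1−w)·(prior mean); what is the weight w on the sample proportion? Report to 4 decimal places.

The Beta prior is conjugate to a Binomial/Bernoulli likelihood; the update adds successes to α and failures to β.
Posterior mean = (α₀+k)/(α₀+β₀+n) = [n/(α₀+β₀+n)]·(k/n) + [(α₀+β₀)/(α₀+β₀+n)]·α₀/(α₀+β₀), so only n and the prior enter the weight.
The weight on the data is w = n/(α₀+β₀+n) = 47/(10.1+4.1+47) = 47/61.2 = 0.7680.

0.7680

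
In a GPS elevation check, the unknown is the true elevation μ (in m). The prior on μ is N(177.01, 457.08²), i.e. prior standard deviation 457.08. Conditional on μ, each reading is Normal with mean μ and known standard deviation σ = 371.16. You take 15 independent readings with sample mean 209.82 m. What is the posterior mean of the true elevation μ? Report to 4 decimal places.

208.4384

For Normal data with known variance σ², a Normal(μ₀, σ₀²) prior on μ is conjugate. Posterior precision = 1/σ₀² + n/σ²; posterior mean is the precision-weighted average of μ₀ and x̄.
n·x̄ = 15·209.82 = 3147.3.
σ₀² = 457.08² = 208922.1264, σ² = 371.16² = 137759.7456; σ² + n·σ₀² = 137759.7456 + 15·208922.1264 = 3271591.6416.
Posterior mean = (μ₀/σ₀² + n·x̄/σ²)/(1/σ₀² + n/σ²) = (σ²·μ₀ + σ₀²·n·x̄)/(σ² + n·σ₀²) = (137759.7456·177.01 + 208922.1264·3147.3)/3271591.6416 = 681925460.987376/3271591.6416 = 208.4384.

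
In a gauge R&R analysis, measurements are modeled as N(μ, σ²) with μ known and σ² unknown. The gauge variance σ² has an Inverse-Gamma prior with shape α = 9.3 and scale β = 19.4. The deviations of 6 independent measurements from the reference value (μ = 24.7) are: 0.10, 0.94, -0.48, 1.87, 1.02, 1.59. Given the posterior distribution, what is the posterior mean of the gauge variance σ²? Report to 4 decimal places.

With known mean μ and an Inverse-Gamma(α, β) prior on σ², the Normal likelihood is conjugate: posterior is Inv-Gamma(α + n/2, β + Σ(xᵢ−μ)²/2).
Σ(xᵢ−μ)² = (0.10)² + (0.94)² + (-0.48)² + (1.87)² + (1.02)² + (1.59)² = 8.1894.
Posterior: Inv-Gamma(9.3 + 6/2, 19.4 + 8.1894/2) = Inv-Gamma(12.30, 23.49470).
E[σ²|data] = β/(α−1) = 23.49470/11.30 = 2.0792.

2.0792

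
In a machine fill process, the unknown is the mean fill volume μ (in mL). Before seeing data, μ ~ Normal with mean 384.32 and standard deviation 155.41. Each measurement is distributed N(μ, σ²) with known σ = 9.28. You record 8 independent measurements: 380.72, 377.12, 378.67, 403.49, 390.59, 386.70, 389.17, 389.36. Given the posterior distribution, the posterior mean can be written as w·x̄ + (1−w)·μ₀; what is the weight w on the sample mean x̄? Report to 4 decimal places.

0.9996

For Normal data with known variance σ², a Normal(μ₀, σ₀²) prior on μ is conjugate. Posterior precision = 1/σ₀² + n/σ²; posterior mean is the precision-weighted average of μ₀ and x̄.
σ₀² = 155.41² = 24152.2681, σ² = 9.28² = 86.1184. Prior precision 1/σ₀² = 1/24152.2681; data precision n/σ² = 8/86.1184.
w = (n/σ²)/(1/σ₀² + n/σ²) = n·σ₀²/(σ² + n·σ₀²) = 8·24152.2681/(86.1184 + 8·24152.2681) = 193218.1448/193304.2632 = 0.9996.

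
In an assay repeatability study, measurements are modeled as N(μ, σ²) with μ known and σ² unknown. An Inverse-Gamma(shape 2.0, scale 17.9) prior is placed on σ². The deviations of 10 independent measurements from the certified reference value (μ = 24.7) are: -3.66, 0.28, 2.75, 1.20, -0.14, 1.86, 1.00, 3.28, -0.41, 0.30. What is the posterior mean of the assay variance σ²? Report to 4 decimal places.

6.1477

With known mean μ and an Inverse-Gamma(α, β) prior on σ², the Normal likelihood is conjugate: posterior is Inv-Gamma(α + n/2, β + Σ(xᵢ−μ)²/2).
Σ(xᵢ−μ)² = (-3.66)² + (0.28)² + (2.75)² + (1.20)² + (-0.14)² + (1.86)² + (1.00)² + (3.28)² + (-0.41)² + (0.30)² = 37.9722.
Posterior: Inv-Gamma(2.0 + 10/2, 17.9 + 37.9722/2) = Inv-Gamma(7.00, 36.88610).
E[σ²|data] = β/(α−1) = 36.88610/6.00 = 6.1477.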